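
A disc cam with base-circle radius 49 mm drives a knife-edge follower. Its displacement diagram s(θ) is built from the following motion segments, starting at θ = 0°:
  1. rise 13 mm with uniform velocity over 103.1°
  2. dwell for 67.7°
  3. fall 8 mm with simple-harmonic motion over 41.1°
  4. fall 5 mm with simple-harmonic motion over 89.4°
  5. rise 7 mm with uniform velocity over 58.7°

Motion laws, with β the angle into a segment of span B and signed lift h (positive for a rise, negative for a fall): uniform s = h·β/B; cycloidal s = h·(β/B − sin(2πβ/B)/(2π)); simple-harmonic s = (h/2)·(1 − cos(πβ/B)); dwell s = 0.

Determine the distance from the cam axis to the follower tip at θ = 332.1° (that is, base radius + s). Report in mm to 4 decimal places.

seg 1 [0°–103.1°] uniform, h=13: full span → s += 13 → s = 13.0000
seg 2 [103.1°–170.8°] dwell: s stays 13.0000
seg 3 [170.8°–211.9°] simple-harmonic, h=-8: full span → s += -8 → s = 5.0000
seg 4 [211.9°–301.3°] simple-harmonic, h=-5: full span → s += -5 → s = 0.0000
seg 5 [301.3°–360°] uniform, h=7: θ=332.1° here. β=30.8, B=58.7. 7·30.8/58.7 = 3.6729 → s = 3.6729
radial distance = base radius + s = 49 + 3.6729 = 52.6729

52.6729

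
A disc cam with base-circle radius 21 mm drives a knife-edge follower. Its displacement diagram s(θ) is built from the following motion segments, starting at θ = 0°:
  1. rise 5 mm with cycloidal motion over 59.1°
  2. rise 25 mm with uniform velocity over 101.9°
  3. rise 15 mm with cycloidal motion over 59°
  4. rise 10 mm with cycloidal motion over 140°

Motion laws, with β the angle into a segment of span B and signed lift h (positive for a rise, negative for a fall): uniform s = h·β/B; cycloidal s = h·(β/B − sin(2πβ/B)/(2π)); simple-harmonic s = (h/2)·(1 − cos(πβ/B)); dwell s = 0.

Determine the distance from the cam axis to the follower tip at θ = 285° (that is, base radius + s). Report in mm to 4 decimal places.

seg 1 [0°–59.1°] cycloidal, h=5: full span → s += 5 → s = 5.0000
seg 2 [59.1°–161°] uniform, h=25: full span → s += 25 → s = 30.0000
seg 3 [161°–220°] cycloidal, h=15: full span → s += 15 → s = 45.0000
seg 4 [220°–360°] cycloidal, h=10: θ=285° here. β=65, B=140. 10·(0.4643 − sin(2π·0.4643)/(2π)) = 4.2887 → s = 49.2887
radial distance = base radius + s = 21 + 49.2887 = 70.2887

70.2887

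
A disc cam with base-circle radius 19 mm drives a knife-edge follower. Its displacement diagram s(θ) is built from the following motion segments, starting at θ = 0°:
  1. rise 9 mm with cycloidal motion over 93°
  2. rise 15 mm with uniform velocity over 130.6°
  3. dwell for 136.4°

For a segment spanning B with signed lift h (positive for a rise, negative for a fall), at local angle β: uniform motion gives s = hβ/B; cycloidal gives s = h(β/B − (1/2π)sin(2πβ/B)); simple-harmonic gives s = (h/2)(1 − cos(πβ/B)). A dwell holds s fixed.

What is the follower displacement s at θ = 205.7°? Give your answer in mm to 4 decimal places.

seg 1 [0°–93°] cycloidal, h=9: full span → s += 9 → s = 9.0000
seg 2 [93°–223.6°] uniform, h=15: θ=205.7° here. β=112.7, B=130.6. 15·112.7/130.6 = 12.9441 → s = 21.9441

21.9441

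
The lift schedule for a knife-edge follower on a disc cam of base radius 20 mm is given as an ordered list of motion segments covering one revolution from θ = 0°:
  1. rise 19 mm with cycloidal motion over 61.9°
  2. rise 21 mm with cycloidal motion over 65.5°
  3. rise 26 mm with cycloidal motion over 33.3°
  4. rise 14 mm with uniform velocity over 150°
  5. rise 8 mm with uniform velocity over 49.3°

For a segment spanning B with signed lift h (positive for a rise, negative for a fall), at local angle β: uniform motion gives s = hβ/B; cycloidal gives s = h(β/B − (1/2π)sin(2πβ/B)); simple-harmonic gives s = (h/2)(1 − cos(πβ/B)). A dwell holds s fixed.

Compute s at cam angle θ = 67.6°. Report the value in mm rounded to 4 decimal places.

seg 1 [0°–61.9°] cycloidal, h=19: full span → s += 19 → s = 19.0000
seg 2 [61.9°–127.4°] cycloidal, h=21: θ=67.6° here. β=5.7, B=65.5. 21·(0.0870 − sin(2π·0.0870)/(2π)) = 0.0897 → s = 19.0897

19.0897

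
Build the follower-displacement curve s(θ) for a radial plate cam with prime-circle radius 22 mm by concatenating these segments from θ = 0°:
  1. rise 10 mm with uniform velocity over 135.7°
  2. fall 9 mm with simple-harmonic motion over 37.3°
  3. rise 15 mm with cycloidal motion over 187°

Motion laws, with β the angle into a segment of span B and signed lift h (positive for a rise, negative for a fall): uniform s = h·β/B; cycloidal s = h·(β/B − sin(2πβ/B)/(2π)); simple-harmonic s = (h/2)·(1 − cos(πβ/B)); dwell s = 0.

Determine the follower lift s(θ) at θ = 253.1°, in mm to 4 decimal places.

seg 1 [0°–135.7°] uniform, h=10: full span → s += 10 → s = 10.0000
seg 2 [135.7°–173°] simple-harmonic, h=-9: full span → s += -9 → s = 1.0000
seg 3 [173°–360°] cycloidal, h=15: θ=253.1° here. β=80.1, B=187. 15·(0.4283 − sin(2π·0.4283)/(2π)) = 5.3862 → s = 6.3862

6.3862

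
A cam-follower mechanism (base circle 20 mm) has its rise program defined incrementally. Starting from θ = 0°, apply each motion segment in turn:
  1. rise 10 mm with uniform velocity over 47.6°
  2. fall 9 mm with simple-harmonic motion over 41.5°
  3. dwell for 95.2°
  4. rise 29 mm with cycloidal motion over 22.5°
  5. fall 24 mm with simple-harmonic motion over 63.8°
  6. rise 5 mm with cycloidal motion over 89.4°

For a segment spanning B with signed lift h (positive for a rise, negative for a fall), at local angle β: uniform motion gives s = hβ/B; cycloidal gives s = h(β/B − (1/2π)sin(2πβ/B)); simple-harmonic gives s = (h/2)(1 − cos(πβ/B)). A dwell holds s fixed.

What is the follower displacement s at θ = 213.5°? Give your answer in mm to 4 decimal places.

seg 1 [0°–47.6°] uniform, h=10: full span → s += 10 → s = 10.0000
seg 2 [47.6°–89.1°] simple-harmonic, h=-9: full span → s += -9 → s = 1.0000
seg 3 [89.1°–184.3°] dwell: s stays 1.0000
seg 4 [184.3°–206.8°] cycloidal, h=29: full span → s += 29 → s = 30.0000
seg 5 [206.8°–270.6°] simple-harmonic, h=-24: θ=213.5° here. β=6.7, B=63.8. -24/2·(1 − cos(π·0.1050)) = -0.6472 → s = 29.3528

29.3528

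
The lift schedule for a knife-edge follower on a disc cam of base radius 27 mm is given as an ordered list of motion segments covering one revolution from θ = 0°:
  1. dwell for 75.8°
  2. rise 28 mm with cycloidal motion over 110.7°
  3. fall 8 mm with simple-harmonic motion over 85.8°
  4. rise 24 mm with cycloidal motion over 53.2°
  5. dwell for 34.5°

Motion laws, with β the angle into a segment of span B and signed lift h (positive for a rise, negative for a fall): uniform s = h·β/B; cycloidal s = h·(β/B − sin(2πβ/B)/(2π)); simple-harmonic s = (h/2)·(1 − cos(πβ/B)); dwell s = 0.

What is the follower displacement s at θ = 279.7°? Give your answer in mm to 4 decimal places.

seg 1 [0°–75.8°] dwell: s stays 0.0000
seg 2 [75.8°–186.5°] cycloidal, h=28: full span → s += 28 → s = 28.0000
seg 3 [186.5°–272.3°] simple-harmonic, h=-8: full span → s += -8 → s = 20.0000
seg 4 [272.3°–325.5°] cycloidal, h=24: θ=279.7° here. β=7.4, B=53.2. 24·(0.1391 − sin(2π·0.1391)/(2π)) = 0.4091 → s = 20.4091

20.4091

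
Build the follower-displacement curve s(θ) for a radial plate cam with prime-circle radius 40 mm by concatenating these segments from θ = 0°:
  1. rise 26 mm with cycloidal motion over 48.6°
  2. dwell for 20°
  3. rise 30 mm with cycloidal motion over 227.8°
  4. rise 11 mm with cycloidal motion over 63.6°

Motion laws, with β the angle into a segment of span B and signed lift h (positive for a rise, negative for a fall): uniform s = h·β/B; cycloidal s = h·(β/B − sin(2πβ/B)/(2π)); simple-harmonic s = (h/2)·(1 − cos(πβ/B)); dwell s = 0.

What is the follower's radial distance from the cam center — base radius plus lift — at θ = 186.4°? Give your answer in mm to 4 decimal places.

seg 1 [0°–48.6°] cycloidal, h=26: full span → s += 26 → s = 26.0000
seg 2 [48.6°–68.6°] dwell: s stays 26.0000
seg 3 [68.6°–296.4°] cycloidal, h=30: θ=186.4° here. β=117.8, B=227.8. 30·(0.5171 − sin(2π·0.5171)/(2π)) = 16.0262 → s = 42.0262
radial distance = base radius + s = 40 + 42.0262 = 82.0262

82.0262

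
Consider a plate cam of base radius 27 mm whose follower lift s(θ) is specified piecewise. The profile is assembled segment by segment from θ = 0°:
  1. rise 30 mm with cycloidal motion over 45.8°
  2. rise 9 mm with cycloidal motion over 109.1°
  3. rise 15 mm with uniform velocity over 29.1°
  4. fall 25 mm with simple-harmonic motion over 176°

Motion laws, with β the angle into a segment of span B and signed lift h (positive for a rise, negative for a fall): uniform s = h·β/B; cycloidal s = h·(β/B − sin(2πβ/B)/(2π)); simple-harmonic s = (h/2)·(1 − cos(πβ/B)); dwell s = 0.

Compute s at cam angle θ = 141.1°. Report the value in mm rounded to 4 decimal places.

seg 1 [0°–45.8°] cycloidal, h=30: full span → s += 30 → s = 30.0000
seg 2 [45.8°–154.9°] cycloidal, h=9: θ=141.1° here. β=95.3, B=109.1. 9·(0.8735 − sin(2π·0.8735)/(2π)) = 8.8839 → s = 38.8839

38.8839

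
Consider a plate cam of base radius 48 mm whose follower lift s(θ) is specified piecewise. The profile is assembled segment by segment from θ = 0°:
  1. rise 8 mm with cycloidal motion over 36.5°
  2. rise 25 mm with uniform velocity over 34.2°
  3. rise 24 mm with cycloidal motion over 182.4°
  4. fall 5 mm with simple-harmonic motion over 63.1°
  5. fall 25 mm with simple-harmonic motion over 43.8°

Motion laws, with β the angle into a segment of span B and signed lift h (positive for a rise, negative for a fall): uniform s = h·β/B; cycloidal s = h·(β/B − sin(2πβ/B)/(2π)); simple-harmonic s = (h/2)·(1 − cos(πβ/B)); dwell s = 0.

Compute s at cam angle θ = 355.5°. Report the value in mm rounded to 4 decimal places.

seg 1 [0°–36.5°] cycloidal, h=8: full span → s += 8 → s = 8.0000
seg 2 [36.5°–70.7°] uniform, h=25: full span → s += 25 → s = 33.0000
seg 3 [70.7°–253.1°] cycloidal, h=24: full span → s += 24 → s = 57.0000
seg 4 [253.1°–316.2°] simple-harmonic, h=-5: full span → s += -5 → s = 52.0000
seg 5 [316.2°–360°] simple-harmonic, h=-25: θ=355.5° here. β=39.3, B=43.8. -25/2·(1 − cos(π·0.8973)) = -24.3545 → s = 27.6455

27.6455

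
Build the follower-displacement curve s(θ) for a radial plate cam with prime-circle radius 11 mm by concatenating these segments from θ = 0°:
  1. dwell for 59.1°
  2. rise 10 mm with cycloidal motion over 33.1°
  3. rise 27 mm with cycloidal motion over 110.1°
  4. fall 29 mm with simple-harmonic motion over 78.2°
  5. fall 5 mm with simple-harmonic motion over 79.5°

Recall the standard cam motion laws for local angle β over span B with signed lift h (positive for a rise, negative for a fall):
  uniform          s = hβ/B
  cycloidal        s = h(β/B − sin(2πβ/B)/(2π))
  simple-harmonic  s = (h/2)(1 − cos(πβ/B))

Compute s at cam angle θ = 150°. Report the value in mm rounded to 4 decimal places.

seg 1 [0°–59.1°] dwell: s stays 0.0000
seg 2 [59.1°–92.2°] cycloidal, h=10: full span → s += 10 → s = 10.0000
seg 3 [92.2°–202.3°] cycloidal, h=27: θ=150° here. β=57.8, B=110.1. 27·(0.5250 − sin(2π·0.5250)/(2π)) = 14.8460 → s = 24.8460

24.8460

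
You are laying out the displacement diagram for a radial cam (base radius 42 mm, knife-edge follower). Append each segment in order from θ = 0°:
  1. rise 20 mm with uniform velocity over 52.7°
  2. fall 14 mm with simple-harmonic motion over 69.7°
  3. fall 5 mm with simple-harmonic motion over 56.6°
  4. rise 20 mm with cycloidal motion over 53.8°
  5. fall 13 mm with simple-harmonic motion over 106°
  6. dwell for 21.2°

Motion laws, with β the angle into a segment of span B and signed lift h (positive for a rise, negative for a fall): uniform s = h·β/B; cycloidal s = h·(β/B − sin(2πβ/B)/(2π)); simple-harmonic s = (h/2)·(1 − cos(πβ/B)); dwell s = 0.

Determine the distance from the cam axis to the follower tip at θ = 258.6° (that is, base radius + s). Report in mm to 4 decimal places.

seg 1 [0°–52.7°] uniform, h=20: full span → s += 20 → s = 20.0000
seg 2 [52.7°–122.4°] simple-harmonic, h=-14: full span → s += -14 → s = 6.0000
seg 3 [122.4°–179°] simple-harmonic, h=-5: full span → s += -5 → s = 1.0000
seg 4 [179°–232.8°] cycloidal, h=20: full span → s += 20 → s = 21.0000
seg 5 [232.8°–338.8°] simple-harmonic, h=-13: θ=258.6° here. β=25.8, B=106. -13/2·(1 − cos(π·0.2434)) = -1.8094 → s = 19.1906
radial distance = base radius + s = 42 + 19.1906 = 61.1906

61.1906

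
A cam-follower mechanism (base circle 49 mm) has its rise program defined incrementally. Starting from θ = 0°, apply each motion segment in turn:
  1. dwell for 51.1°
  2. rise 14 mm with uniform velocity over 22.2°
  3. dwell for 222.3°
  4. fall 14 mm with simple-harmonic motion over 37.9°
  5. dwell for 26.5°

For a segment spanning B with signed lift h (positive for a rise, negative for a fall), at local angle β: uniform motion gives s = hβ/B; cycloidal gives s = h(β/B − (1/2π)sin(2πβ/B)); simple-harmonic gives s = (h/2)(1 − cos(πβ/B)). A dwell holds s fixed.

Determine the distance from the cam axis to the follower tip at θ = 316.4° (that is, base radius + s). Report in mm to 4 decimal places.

seg 1 [0°–51.1°] dwell: s stays 0.0000
seg 2 [51.1°–73.3°] uniform, h=14: full span → s += 14 → s = 14.0000
seg 3 [73.3°–295.6°] dwell: s stays 14.0000
seg 4 [295.6°–333.5°] simple-harmonic, h=-14: θ=316.4° here. β=20.8, B=37.9. -14/2·(1 − cos(π·0.5488)) = -8.0692 → s = 5.9308
radial distance = base radius + s = 49 + 5.9308 = 54.9308

54.9308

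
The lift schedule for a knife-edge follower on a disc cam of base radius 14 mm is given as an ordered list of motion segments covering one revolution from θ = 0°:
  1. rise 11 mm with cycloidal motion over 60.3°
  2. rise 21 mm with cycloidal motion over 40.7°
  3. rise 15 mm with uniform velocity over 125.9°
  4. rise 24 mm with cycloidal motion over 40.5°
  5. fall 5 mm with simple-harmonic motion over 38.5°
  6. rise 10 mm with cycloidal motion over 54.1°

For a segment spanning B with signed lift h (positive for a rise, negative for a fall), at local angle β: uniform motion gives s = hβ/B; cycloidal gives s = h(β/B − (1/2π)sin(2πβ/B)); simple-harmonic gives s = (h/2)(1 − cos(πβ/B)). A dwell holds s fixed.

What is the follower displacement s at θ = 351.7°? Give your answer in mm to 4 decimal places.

seg 1 [0°–60.3°] cycloidal, h=11: full span → s += 11 → s = 11.0000
seg 2 [60.3°–101°] cycloidal, h=21: full span → s += 21 → s = 32.0000
seg 3 [101°–226.9°] uniform, h=15: full span → s += 15 → s = 47.0000
seg 4 [226.9°–267.4°] cycloidal, h=24: full span → s += 24 → s = 71.0000
seg 5 [267.4°–305.9°] simple-harmonic, h=-5: full span → s += -5 → s = 66.0000
seg 6 [305.9°–360°] cycloidal, h=10: θ=351.7° here. β=45.8, B=54.1. 10·(0.8466 − sin(2π·0.8466)/(2π)) = 9.7732 → s = 75.7732

75.7732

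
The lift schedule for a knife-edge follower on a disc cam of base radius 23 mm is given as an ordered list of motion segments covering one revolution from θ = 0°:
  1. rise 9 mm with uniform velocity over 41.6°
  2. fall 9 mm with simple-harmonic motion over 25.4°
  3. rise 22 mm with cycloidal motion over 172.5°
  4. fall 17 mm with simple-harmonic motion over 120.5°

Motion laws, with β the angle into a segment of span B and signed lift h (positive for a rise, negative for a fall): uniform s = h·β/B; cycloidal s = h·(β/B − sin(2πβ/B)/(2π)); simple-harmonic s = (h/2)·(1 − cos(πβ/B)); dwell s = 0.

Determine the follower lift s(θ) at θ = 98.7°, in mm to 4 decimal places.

seg 1 [0°–41.6°] uniform, h=9: full span → s += 9 → s = 9.0000
seg 2 [41.6°–67°] simple-harmonic, h=-9: full span → s += -9 → s = 0.0000
seg 3 [67°–239.5°] cycloidal, h=22: θ=98.7° here. β=31.7, B=172.5. 22·(0.1838 − sin(2π·0.1838)/(2π)) = 0.8403 → s = 0.8403

0.8403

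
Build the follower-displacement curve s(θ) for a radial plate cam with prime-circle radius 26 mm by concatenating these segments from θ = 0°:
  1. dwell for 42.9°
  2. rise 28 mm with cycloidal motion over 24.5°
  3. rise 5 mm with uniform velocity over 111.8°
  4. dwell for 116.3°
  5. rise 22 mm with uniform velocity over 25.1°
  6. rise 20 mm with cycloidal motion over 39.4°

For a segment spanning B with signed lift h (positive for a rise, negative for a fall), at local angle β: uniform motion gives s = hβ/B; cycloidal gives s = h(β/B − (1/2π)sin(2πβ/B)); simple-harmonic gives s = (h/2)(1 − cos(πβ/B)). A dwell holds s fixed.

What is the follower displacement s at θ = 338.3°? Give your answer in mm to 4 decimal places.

seg 1 [0°–42.9°] dwell: s stays 0.0000
seg 2 [42.9°–67.4°] cycloidal, h=28: full span → s += 28 → s = 28.0000
seg 3 [67.4°–179.2°] uniform, h=5: full span → s += 5 → s = 33.0000
seg 4 [179.2°–295.5°] dwell: s stays 33.0000
seg 5 [295.5°–320.6°] uniform, h=22: full span → s += 22 → s = 55.0000
seg 6 [320.6°–360°] cycloidal, h=20: θ=338.3° here. β=17.7, B=39.4. 20·(0.4492 − sin(2π·0.4492)/(2π)) = 7.9867 → s = 62.9867

62.9867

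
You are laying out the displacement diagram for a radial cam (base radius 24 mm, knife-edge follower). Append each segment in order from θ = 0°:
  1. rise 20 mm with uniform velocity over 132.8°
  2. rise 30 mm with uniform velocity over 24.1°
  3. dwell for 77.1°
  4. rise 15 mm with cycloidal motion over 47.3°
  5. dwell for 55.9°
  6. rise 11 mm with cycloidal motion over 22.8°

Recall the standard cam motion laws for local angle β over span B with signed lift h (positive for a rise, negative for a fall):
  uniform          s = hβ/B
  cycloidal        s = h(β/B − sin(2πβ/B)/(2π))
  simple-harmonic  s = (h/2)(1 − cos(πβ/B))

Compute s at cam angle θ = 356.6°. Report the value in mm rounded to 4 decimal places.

seg 1 [0°–132.8°] uniform, h=20: full span → s += 20 → s = 20.0000
seg 2 [132.8°–156.9°] uniform, h=30: full span → s += 30 → s = 50.0000
seg 3 [156.9°–234°] dwell: s stays 50.0000
seg 4 [234°–281.3°] cycloidal, h=15: full span → s += 15 → s = 65.0000
seg 5 [281.3°–337.2°] dwell: s stays 65.0000
seg 6 [337.2°–360°] cycloidal, h=11: θ=356.6° here. β=19.4, B=22.8. 11·(0.8509 − sin(2π·0.8509)/(2π)) = 10.7703 → s = 75.7703

75.7703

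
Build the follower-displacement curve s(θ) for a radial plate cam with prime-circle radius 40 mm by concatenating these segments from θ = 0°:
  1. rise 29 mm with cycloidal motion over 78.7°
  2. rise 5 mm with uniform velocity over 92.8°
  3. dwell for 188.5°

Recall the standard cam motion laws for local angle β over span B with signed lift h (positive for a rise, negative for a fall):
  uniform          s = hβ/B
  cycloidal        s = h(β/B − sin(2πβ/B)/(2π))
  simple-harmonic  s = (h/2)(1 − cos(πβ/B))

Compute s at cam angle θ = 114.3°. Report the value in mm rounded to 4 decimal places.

seg 1 [0°–78.7°] cycloidal, h=29: full span → s += 29 → s = 29.0000
seg 2 [78.7°–171.5°] uniform, h=5: θ=114.3° here. β=35.6, B=92.8. 5·35.6/92.8 = 1.9181 → s = 30.9181

30.9181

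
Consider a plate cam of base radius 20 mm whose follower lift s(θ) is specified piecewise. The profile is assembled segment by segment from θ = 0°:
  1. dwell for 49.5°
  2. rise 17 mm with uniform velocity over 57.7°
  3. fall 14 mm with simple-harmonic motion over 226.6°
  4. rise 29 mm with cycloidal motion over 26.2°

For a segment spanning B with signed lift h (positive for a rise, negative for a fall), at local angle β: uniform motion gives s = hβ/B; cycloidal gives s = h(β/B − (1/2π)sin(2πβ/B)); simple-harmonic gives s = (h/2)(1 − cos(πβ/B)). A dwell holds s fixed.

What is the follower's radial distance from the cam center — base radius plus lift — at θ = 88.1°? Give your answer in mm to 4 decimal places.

seg 1 [0°–49.5°] dwell: s stays 0.0000
seg 2 [49.5°–107.2°] uniform, h=17: θ=88.1° here. β=38.6, B=57.7. 17·38.6/57.7 = 11.3726 → s = 11.3726
radial distance = base radius + s = 20 + 11.3726 = 31.3726

31.3726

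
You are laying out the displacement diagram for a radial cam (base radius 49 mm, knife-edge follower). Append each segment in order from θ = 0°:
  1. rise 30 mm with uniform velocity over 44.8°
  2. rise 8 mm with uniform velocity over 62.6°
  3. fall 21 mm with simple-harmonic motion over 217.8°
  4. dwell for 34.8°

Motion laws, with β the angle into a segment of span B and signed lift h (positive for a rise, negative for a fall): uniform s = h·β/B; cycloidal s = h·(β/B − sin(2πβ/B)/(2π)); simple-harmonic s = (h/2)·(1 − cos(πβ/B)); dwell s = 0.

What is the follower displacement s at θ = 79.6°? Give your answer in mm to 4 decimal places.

seg 1 [0°–44.8°] uniform, h=30: full span → s += 30 → s = 30.0000
seg 2 [44.8°–107.4°] uniform, h=8: θ=79.6° here. β=34.8, B=62.6. 8·34.8/62.6 = 4.4473 → s = 34.4473

34.4473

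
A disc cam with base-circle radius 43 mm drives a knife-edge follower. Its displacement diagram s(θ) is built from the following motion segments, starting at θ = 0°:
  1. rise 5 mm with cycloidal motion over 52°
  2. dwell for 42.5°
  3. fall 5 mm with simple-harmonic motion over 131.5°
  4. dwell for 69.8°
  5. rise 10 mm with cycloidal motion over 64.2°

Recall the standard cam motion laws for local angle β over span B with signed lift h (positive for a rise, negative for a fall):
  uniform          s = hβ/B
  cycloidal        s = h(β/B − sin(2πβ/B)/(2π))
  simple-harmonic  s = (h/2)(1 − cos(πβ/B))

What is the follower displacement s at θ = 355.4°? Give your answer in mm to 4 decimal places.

seg 1 [0°–52°] cycloidal, h=5: full span → s += 5 → s = 5.0000
seg 2 [52°–94.5°] dwell: s stays 5.0000
seg 3 [94.5°–226°] simple-harmonic, h=-5: full span → s += -5 → s = 0.0000
seg 4 [226°–295.8°] dwell: s stays 0.0000
seg 5 [295.8°–360°] cycloidal, h=10: θ=355.4° here. β=59.6, B=64.2. 10·(0.9283 − sin(2π·0.9283)/(2π)) = 9.9760 → s = 9.9760

9.9760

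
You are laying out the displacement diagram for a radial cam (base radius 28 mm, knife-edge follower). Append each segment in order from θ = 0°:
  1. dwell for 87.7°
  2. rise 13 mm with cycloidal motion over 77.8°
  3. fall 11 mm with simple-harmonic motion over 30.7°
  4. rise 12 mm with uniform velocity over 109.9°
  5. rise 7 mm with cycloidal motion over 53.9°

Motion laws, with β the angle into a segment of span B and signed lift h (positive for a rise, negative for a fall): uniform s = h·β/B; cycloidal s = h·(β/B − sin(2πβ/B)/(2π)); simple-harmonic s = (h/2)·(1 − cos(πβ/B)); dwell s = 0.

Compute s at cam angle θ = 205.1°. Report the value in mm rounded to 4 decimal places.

seg 1 [0°–87.7°] dwell: s stays 0.0000
seg 2 [87.7°–165.5°] cycloidal, h=13: full span → s += 13 → s = 13.0000
seg 3 [165.5°–196.2°] simple-harmonic, h=-11: full span → s += -11 → s = 2.0000
seg 4 [196.2°–306.1°] uniform, h=12: θ=205.1° here. β=8.9, B=109.9. 12·8.9/109.9 = 0.9718 → s = 2.9718

2.9718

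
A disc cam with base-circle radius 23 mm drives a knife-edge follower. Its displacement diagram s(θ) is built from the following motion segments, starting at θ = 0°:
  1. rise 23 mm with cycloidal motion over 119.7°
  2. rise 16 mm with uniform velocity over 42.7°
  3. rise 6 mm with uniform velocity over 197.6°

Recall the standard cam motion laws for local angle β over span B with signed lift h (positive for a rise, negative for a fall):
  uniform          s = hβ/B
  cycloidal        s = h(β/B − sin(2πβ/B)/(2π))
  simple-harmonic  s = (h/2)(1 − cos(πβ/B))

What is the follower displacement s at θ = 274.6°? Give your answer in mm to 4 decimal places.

seg 1 [0°–119.7°] cycloidal, h=23: full span → s += 23 → s = 23.0000
seg 2 [119.7°–162.4°] uniform, h=16: full span → s += 16 → s = 39.0000
seg 3 [162.4°–360°] uniform, h=6: θ=274.6° here. β=112.2, B=197.6. 6·112.2/197.6 = 3.4069 → s = 42.4069

42.4069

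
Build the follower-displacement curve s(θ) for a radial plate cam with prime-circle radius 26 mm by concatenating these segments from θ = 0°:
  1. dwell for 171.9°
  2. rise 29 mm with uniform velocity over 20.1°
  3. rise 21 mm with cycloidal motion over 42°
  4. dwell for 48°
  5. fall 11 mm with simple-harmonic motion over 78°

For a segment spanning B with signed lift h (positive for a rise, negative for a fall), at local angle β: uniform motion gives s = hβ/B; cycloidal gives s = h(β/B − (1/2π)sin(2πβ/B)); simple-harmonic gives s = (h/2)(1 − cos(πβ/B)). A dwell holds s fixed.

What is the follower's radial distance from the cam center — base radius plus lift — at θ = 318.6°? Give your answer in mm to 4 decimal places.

seg 1 [0°–171.9°] dwell: s stays 0.0000
seg 2 [171.9°–192°] uniform, h=29: full span → s += 29 → s = 29.0000
seg 3 [192°–234°] cycloidal, h=21: full span → s += 21 → s = 50.0000
seg 4 [234°–282°] dwell: s stays 50.0000
seg 5 [282°–360°] simple-harmonic, h=-11: θ=318.6° here. β=36.6, B=78. -11/2·(1 − cos(π·0.4692)) = -4.9692 → s = 45.0308
radial distance = base radius + s = 26 + 45.0308 = 71.0308

71.0308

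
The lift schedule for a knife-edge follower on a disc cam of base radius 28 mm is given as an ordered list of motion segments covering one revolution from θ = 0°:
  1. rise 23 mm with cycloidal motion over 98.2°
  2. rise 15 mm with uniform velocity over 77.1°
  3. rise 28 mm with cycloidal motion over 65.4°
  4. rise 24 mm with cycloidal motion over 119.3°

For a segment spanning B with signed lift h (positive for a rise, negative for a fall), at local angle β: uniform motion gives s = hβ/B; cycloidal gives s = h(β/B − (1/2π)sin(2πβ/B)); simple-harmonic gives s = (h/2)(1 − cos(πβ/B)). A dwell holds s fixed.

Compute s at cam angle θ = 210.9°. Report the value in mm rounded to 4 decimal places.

seg 1 [0°–98.2°] cycloidal, h=23: full span → s += 23 → s = 23.0000
seg 2 [98.2°–175.3°] uniform, h=15: full span → s += 15 → s = 38.0000
seg 3 [175.3°–240.7°] cycloidal, h=28: θ=210.9° here. β=35.6, B=65.4. 28·(0.5443 − sin(2π·0.5443)/(2π)) = 16.4672 → s = 54.4672

54.4672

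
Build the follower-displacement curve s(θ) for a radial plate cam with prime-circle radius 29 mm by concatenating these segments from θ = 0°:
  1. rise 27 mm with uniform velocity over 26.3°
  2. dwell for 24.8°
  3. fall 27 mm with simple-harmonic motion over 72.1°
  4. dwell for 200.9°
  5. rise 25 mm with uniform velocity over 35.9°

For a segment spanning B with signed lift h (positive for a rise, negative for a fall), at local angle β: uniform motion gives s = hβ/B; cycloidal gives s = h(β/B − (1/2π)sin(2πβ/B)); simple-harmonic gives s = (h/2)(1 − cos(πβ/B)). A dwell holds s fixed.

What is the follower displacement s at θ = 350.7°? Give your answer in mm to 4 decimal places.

seg 1 [0°–26.3°] uniform, h=27: full span → s += 27 → s = 27.0000
seg 2 [26.3°–51.1°] dwell: s stays 27.0000
seg 3 [51.1°–123.2°] simple-harmonic, h=-27: full span → s += -27 → s = 0.0000
seg 4 [123.2°–324.1°] dwell: s stays 0.0000
seg 5 [324.1°–360°] uniform, h=25: θ=350.7° here. β=26.6, B=35.9. 25·26.6/35.9 = 18.5237 → s = 18.5237

18.5237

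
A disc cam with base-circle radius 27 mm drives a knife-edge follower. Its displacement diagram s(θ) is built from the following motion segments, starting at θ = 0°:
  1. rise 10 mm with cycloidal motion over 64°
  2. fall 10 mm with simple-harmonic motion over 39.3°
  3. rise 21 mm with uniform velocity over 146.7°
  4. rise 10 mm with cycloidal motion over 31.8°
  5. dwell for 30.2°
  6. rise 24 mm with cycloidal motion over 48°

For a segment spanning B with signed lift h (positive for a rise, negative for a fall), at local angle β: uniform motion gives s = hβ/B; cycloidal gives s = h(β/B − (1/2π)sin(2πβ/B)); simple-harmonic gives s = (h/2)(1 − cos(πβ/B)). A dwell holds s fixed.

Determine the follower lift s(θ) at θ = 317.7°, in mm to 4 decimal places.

seg 1 [0°–64°] cycloidal, h=10: full span → s += 10 → s = 10.0000
seg 2 [64°–103.3°] simple-harmonic, h=-10: full span → s += -10 → s = 0.0000
seg 3 [103.3°–250°] uniform, h=21: full span → s += 21 → s = 21.0000
seg 4 [250°–281.8°] cycloidal, h=10: full span → s += 10 → s = 31.0000
seg 5 [281.8°–312°] dwell: s stays 31.0000
seg 6 [312°–360°] cycloidal, h=24: θ=317.7° here. β=5.7, B=48. 24·(0.1187 − sin(2π·0.1187)/(2π)) = 0.2572 → s = 31.2572

31.2572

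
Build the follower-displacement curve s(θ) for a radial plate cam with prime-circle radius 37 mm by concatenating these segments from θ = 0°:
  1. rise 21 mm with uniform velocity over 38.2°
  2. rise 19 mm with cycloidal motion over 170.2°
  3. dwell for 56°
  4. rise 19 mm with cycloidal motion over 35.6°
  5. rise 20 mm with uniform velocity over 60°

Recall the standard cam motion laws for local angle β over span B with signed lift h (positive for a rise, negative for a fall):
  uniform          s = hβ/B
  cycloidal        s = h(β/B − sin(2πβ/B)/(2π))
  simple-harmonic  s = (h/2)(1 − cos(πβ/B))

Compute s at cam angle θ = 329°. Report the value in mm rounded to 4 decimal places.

seg 1 [0°–38.2°] uniform, h=21: full span → s += 21 → s = 21.0000
seg 2 [38.2°–208.4°] cycloidal, h=19: full span → s += 19 → s = 40.0000
seg 3 [208.4°–264.4°] dwell: s stays 40.0000
seg 4 [264.4°–300°] cycloidal, h=19: full span → s += 19 → s = 59.0000
seg 5 [300°–360°] uniform, h=20: θ=329° here. β=29, B=60. 20·29/60 = 9.6667 → s = 68.6667

68.6667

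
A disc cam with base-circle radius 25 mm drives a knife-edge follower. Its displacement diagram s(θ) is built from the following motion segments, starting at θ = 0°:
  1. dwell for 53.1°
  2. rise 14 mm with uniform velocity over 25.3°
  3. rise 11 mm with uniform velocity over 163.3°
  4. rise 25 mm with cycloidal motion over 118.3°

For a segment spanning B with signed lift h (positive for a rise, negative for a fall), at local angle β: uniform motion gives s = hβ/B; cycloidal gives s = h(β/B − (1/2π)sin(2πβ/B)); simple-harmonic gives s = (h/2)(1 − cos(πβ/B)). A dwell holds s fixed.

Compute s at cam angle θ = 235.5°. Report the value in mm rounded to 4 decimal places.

seg 1 [0°–53.1°] dwell: s stays 0.0000
seg 2 [53.1°–78.4°] uniform, h=14: full span → s += 14 → s = 14.0000
seg 3 [78.4°–241.7°] uniform, h=11: θ=235.5° here. β=157.1, B=163.3. 11·157.1/163.3 = 10.5824 → s = 24.5824

24.5824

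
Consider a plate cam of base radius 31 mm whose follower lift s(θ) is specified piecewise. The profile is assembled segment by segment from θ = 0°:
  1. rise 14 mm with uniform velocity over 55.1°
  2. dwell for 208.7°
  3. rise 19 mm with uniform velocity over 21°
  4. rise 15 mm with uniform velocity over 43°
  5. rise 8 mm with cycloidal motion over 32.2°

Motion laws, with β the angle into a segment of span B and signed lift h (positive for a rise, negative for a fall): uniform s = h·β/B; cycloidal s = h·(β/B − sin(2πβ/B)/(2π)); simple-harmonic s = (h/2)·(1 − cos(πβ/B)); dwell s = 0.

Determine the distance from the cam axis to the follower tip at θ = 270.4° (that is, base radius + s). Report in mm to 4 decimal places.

seg 1 [0°–55.1°] uniform, h=14: full span → s += 14 → s = 14.0000
seg 2 [55.1°–263.8°] dwell: s stays 14.0000
seg 3 [263.8°–284.8°] uniform, h=19: θ=270.4° here. β=6.6, B=21. 19·6.6/21 = 5.9714 → s = 19.9714
radial distance = base radius + s = 31 + 19.9714 = 50.9714

50.9714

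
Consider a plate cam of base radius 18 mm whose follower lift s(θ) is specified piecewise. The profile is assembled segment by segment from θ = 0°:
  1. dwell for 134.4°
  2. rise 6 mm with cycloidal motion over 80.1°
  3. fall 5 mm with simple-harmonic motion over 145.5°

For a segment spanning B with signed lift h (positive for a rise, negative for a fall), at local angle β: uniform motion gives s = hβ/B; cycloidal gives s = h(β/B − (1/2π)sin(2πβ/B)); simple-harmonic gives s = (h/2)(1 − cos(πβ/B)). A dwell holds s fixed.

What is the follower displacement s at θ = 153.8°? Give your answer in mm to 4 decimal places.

seg 1 [0°–134.4°] dwell: s stays 0.0000
seg 2 [134.4°–214.5°] cycloidal, h=6: θ=153.8° here. β=19.4, B=80.1. 6·(0.2422 − sin(2π·0.2422)/(2π)) = 0.4994 → s = 0.4994

0.4994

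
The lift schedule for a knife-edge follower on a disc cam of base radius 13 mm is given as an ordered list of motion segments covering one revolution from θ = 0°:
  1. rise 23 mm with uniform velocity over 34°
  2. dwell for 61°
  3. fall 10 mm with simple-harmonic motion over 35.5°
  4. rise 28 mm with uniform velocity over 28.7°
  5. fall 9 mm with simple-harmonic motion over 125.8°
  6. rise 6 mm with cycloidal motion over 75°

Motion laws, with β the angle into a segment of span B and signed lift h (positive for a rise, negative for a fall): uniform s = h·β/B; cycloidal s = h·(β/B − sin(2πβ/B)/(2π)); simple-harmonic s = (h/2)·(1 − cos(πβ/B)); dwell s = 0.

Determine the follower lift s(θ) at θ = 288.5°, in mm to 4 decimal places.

seg 1 [0°–34°] uniform, h=23: full span → s += 23 → s = 23.0000
seg 2 [34°–95°] dwell: s stays 23.0000
seg 3 [95°–130.5°] simple-harmonic, h=-10: full span → s += -10 → s = 13.0000
seg 4 [130.5°–159.2°] uniform, h=28: full span → s += 28 → s = 41.0000
seg 5 [159.2°–285°] simple-harmonic, h=-9: full span → s += -9 → s = 32.0000
seg 6 [285°–360°] cycloidal, h=6: θ=288.5° here. β=3.5, B=75. 6·(0.0467 − sin(2π·0.0467)/(2π)) = 0.0040 → s = 32.0040

32.0040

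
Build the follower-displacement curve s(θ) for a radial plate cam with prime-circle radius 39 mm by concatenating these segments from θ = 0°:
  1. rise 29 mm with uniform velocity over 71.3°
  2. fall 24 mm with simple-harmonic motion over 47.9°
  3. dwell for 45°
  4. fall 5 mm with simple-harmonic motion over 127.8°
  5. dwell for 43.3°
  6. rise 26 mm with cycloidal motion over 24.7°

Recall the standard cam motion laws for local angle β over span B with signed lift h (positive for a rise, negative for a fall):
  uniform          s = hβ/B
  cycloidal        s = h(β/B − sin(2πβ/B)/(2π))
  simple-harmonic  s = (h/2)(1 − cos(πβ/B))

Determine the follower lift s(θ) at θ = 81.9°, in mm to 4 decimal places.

seg 1 [0°–71.3°] uniform, h=29: full span → s += 29 → s = 29.0000
seg 2 [71.3°–119.2°] simple-harmonic, h=-24: θ=81.9° here. β=10.6, B=47.9. -24/2·(1 − cos(π·0.2213)) = -2.7850 → s = 26.2150

26.2150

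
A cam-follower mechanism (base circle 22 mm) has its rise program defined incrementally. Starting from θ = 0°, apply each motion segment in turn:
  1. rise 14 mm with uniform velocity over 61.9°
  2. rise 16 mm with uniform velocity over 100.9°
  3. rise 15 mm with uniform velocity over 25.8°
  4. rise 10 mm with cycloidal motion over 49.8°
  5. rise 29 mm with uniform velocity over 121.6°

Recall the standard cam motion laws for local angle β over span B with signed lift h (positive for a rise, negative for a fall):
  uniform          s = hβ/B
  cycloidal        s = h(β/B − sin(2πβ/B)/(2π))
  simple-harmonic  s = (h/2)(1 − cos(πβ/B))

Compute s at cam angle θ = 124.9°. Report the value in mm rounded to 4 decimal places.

seg 1 [0°–61.9°] uniform, h=14: full span → s += 14 → s = 14.0000
seg 2 [61.9°–162.8°] uniform, h=16: θ=124.9° here. β=63, B=100.9. 16·63/100.9 = 9.9901 → s = 23.9901

23.9901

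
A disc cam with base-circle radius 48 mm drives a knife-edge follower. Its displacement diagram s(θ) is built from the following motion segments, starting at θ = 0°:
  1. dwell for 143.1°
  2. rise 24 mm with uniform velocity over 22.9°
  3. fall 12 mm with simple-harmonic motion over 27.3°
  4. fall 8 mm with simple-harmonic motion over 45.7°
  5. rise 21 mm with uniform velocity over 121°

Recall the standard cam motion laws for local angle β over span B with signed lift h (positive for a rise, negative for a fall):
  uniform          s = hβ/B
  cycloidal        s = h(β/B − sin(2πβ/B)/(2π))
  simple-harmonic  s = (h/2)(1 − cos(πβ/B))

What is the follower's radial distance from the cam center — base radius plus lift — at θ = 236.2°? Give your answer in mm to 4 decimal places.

seg 1 [0°–143.1°] dwell: s stays 0.0000
seg 2 [143.1°–166°] uniform, h=24: full span → s += 24 → s = 24.0000
seg 3 [166°–193.3°] simple-harmonic, h=-12: full span → s += -12 → s = 12.0000
seg 4 [193.3°–239°] simple-harmonic, h=-8: θ=236.2° here. β=42.9, B=45.7. -8/2·(1 − cos(π·0.9387)) = -7.9261 → s = 4.0739
radial distance = base radius + s = 48 + 4.0739 = 52.0739

52.0739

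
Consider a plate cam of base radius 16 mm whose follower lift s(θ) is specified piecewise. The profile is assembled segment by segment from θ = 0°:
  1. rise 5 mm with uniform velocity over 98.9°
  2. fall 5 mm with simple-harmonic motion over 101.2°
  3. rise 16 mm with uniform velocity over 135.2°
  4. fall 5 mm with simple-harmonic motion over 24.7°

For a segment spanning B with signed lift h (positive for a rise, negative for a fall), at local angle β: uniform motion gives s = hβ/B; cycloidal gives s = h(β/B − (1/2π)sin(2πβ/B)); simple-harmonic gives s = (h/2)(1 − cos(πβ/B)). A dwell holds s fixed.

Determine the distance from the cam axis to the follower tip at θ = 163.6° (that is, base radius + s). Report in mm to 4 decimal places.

seg 1 [0°–98.9°] uniform, h=5: full span → s += 5 → s = 5.0000
seg 2 [98.9°–200.1°] simple-harmonic, h=-5: θ=163.6° here. β=64.7, B=101.2. -5/2·(1 − cos(π·0.6393)) = -3.5597 → s = 1.4403
radial distance = base radius + s = 16 + 1.4403 = 17.4403

17.4403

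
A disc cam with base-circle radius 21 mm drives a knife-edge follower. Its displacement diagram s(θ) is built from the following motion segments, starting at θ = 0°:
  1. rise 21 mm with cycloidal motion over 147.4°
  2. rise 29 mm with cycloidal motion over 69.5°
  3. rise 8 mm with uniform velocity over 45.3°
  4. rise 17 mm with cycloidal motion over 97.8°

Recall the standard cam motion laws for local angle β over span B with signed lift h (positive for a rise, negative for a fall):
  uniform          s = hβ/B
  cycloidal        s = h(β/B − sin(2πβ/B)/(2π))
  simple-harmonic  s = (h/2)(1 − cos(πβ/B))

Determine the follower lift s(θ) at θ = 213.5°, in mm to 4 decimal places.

seg 1 [0°–147.4°] cycloidal, h=21: full span → s += 21 → s = 21.0000
seg 2 [147.4°–216.9°] cycloidal, h=29: θ=213.5° here. β=66.1, B=69.5. 29·(0.9511 − sin(2π·0.9511)/(2π)) = 28.9778 → s = 49.9778

49.9778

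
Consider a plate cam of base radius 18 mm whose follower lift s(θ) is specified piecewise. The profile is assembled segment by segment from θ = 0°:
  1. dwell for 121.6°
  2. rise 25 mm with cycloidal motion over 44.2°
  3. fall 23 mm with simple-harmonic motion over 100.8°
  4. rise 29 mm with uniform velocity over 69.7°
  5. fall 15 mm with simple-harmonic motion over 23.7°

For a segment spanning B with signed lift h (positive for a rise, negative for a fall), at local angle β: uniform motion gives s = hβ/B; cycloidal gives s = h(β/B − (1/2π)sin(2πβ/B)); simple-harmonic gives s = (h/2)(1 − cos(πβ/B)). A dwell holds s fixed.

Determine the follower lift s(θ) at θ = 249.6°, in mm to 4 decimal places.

seg 1 [0°–121.6°] dwell: s stays 0.0000
seg 2 [121.6°–165.8°] cycloidal, h=25: full span → s += 25 → s = 25.0000
seg 3 [165.8°–266.6°] simple-harmonic, h=-23: θ=249.6° here. β=83.8, B=100.8. -23/2·(1 − cos(π·0.8313)) = -21.4233 → s = 3.5767

3.5767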